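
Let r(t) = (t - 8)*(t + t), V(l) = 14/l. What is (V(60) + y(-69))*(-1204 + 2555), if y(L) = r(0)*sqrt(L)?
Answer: 9457/30 ≈ 315.23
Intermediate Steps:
r(t) = 2*t*(-8 + t) (r(t) = (-8 + t)*(2*t) = 2*t*(-8 + t))
y(L) = 0 (y(L) = (2*0*(-8 + 0))*sqrt(L) = (2*0*(-8))*sqrt(L) = 0*sqrt(L) = 0)
(V(60) + y(-69))*(-1204 + 2555) = (14/60 + 0)*(-1204 + 2555) = (14*(1/60) + 0)*1351 = (7/30 + 0)*1351 = (7/30)*1351 = 9457/30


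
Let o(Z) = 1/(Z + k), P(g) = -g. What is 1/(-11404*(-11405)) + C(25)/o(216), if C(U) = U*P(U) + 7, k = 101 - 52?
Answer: -21300355277399/130062620 ≈ -1.6377e+5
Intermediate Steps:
k = 49
C(U) = 7 - U² (C(U) = U*(-U) + 7 = -U² + 7 = 7 - U²)
o(Z) = 1/(49 + Z) (o(Z) = 1/(Z + 49) = 1/(49 + Z))
1/(-11404*(-11405)) + C(25)/o(216) = 1/(-11404*(-11405)) + (7 - 1*25²)/(1/(49 + 216)) = -1/11404*(-1/11405) + (7 - 1*625)/(1/265) = 1/130062620 + (7 - 625)/(1/265) = 1/130062620 - 618*265 = 1/130062620 - 163770 = -21300355277399/130062620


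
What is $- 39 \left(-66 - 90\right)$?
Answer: $6084$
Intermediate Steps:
$- 39 \left(-66 - 90\right) = - 39 \left(-156\right) = \left(-1\right) \left(-6084\right) = 6084$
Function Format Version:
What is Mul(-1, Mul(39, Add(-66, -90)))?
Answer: 6084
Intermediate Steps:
Mul(-1, Mul(39, Add(-66, -90))) = Mul(-1, Mul(39, -156)) = Mul(-1, -6084) = 6084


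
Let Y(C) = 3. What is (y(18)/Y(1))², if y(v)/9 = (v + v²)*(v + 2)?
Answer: 421070400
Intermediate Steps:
y(v) = 9*(2 + v)*(v + v²) (y(v) = 9*((v + v²)*(v + 2)) = 9*((v + v²)*(2 + v)) = 9*((2 + v)*(v + v²)) = 9*(2 + v)*(v + v²))
(y(18)/Y(1))² = ((9*18*(2 + 18² + 3*18))/3)² = ((9*18*(2 + 324 + 54))*(⅓))² = ((9*18*380)*(⅓))² = (61560*(⅓))² = 20520² = 421070400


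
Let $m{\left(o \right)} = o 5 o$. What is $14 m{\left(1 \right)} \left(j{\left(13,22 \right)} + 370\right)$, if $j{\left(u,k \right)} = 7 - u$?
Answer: $25480$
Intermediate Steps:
$m{\left(o \right)} = 5 o^{2}$ ($m{\left(o \right)} = 5 o o = 5 o^{2}$)
$14 m{\left(1 \right)} \left(j{\left(13,22 \right)} + 370\right) = 14 \cdot 5 \cdot 1^{2} \left(\left(7 - 13\right) + 370\right) = 14 \cdot 5 \cdot 1 \left(\left(7 - 13\right) + 370\right) = 14 \cdot 5 \left(-6 + 370\right) = 70 \cdot 364 = 25480$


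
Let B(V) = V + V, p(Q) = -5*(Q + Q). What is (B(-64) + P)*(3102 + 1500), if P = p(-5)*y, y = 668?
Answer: 153117744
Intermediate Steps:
p(Q) = -10*Q
P = 33400 (P = -10*(-5)*668 = 50*668 = 33400)
B(V) = 2*V
(B(-64) + P)*(3102 + 1500) = (2*(-64) + 33400)*(3102 + 1500) = (-128 + 33400)*4602 = 33272*4602 = 153117744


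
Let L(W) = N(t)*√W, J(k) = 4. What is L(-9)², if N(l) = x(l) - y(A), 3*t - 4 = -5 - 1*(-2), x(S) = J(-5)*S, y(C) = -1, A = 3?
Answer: -49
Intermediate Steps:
x(S) = 4*S
t = ⅓ (t = 4/3 + (-5 - 1*(-2))/3 = 4/3 + (-5 + 2)/3 = 4/3 + (⅓)*(-3) = 4/3 - 1 = ⅓ ≈ 0.33333)
N(l) = 1 + 4*l (N(l) = 4*l - 1*(-1) = 4*l + 1 = 1 + 4*l)
L(W) = 7*√W/3 (L(W) = (1 + 4*(⅓))*√W = (1 + 4/3)*√W = 7*√W/3)
L(-9)² = (7*√(-9)/3)² = (7*(3*I)/3)² = (7*I)² = -49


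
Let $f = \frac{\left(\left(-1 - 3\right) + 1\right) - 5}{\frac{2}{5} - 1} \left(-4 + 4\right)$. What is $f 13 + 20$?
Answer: $20$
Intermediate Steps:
$f = 0$ ($f = \frac{\left(-4 + 1\right) - 5}{2 \cdot \frac{1}{5} - 1} \cdot 0 = \frac{-3 - 5}{\frac{2}{5} - 1} \cdot 0 = - \frac{8}{- \frac{3}{5}} \cdot 0 = \left(-8\right) \left(- \frac{5}{3}\right) 0 = \frac{40}{3} \cdot 0 = 0$)
$f 13 + 20 = 0 \cdot 13 + 20 = 0 + 20 = 20$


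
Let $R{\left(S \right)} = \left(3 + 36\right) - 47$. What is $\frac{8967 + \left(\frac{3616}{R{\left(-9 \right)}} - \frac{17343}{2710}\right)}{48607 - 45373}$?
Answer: $\frac{23058307}{8764140} \approx 2.631$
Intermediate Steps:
$R{\left(S \right)} = -8$ ($R{\left(S \right)} = 39 - 47 = -8$)
$\frac{8967 + \left(\frac{3616}{R{\left(-9 \right)}} - \frac{17343}{2710}\right)}{48607 - 45373} = \frac{8967 + \left(\frac{3616}{-8} - \frac{17343}{2710}\right)}{48607 - 45373} = \frac{8967 + \left(3616 \left(- \frac{1}{8}\right) - \frac{17343}{2710}\right)}{3234} = \left(8967 - \frac{1242263}{2710}\right) \frac{1}{3234} = \frac{23058307}{2710} \cdot \frac{1}{3234} = \frac{23058307}{8764140}$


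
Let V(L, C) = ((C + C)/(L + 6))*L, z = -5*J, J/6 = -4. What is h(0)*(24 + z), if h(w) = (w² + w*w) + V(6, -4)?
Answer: -576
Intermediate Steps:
J = -24 (J = 6*(-4) = -24)
z = 120 (z = -5*(-24) = 120)
V(L, C) = 2*C*L/(6 + L) (V(L, C) = ((2*C)/(6 + L))*L = (2*C/(6 + L))*L = 2*C*L/(6 + L))
h(w) = -4 + 2*w² (h(w) = (w² + w*w) + 2*(-4)*6/(6 + 6) = (w² + w²) + 2*(-4)*6/12 = 2*w² + 2*(-4)*6*(1/12) = 2*w² - 4 = -4 + 2*w²)
h(0)*(24 + z) = (-4 + 2*0²)*(24 + 120) = (-4 + 2*0)*144 = (-4 + 0)*144 = -4*144 = -576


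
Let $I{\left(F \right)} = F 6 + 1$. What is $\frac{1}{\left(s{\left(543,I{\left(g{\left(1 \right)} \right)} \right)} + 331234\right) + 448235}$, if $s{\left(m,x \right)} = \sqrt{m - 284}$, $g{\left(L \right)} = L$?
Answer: $\frac{779469}{607571921702} - \frac{\sqrt{259}}{607571921702} \approx 1.2829 \cdot 10^{-6}$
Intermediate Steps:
$I{\left(F \right)} = 1 + 6 F$ ($I{\left(F \right)} = 6 F + 1 = 1 + 6 F$)
$s{\left(m,x \right)} = \sqrt{-284 + m}$
$\frac{1}{\left(s{\left(543,I{\left(g{\left(1 \right)} \right)} \right)} + 331234\right) + 448235} = \frac{1}{\left(\sqrt{-284 + 543} + 331234\right) + 448235} = \frac{1}{\left(\sqrt{259} + 331234\right) + 448235} = \frac{1}{\left(331234 + \sqrt{259}\right) + 448235} = \frac{1}{779469 + \sqrt{259}}$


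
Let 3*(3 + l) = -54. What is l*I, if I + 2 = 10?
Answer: -168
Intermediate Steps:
I = 8 (I = -2 + 10 = 8)
l = -21 (l = -3 + (⅓)*(-54) = -3 - 18 = -21)
l*I = -21*8 = -168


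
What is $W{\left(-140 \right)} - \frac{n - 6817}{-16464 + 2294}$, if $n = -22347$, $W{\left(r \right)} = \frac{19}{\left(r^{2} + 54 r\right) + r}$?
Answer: $- \frac{34678237}{16862300} \approx -2.0566$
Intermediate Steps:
$W{\left(r \right)} = \frac{19}{r^{2} + 55 r}$
$W{\left(-140 \right)} - \frac{n - 6817}{-16464 + 2294} = \frac{19}{\left(-140\right) \left(55 - 140\right)} - \frac{-22347 - 6817}{-16464 + 2294} = 19 \left(- \frac{1}{140}\right) \frac{1}{-85} - - \frac{29164}{-14170} = 19 \left(- \frac{1}{140}\right) \left(- \frac{1}{85}\right) - \left(-29164\right) \left(- \frac{1}{14170}\right) = \frac{19}{11900} - \frac{14582}{7085} = - \frac{34678237}{16862300}$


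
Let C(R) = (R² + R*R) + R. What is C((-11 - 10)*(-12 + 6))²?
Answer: 1016206884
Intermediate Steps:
C(R) = R + 2*R² (C(R) = (R² + R²) + R = 2*R² + R = R + 2*R²)
C((-11 - 10)*(-12 + 6))² = (((-11 - 10)*(-12 + 6))*(1 + 2*((-11 - 10)*(-12 + 6))))² = ((-21*(-6))*(1 + 2*(-21*(-6))))² = (126*(1 + 2*126))² = (126*(1 + 252))² = (126*253)² = 31878² = 1016206884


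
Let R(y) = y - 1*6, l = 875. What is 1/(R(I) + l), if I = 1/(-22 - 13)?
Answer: 35/30414 ≈ 0.0011508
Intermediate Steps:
I = -1/35 (I = 1/(-35) = -1/35 ≈ -0.028571)
R(y) = -6 + y (R(y) = y - 6 = -6 + y)
1/(R(I) + l) = 1/((-6 - 1/35) + 875) = 1/(-211/35 + 875) = 1/(30414/35) = 35/30414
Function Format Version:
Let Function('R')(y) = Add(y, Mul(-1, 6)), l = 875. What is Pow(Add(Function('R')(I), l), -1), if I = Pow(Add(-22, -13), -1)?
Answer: Rational(35, 30414) ≈ 0.0011508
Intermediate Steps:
I = Rational(-1, 35) (I = Pow(-35, -1) = Rational(-1, 35) ≈ -0.028571)
Function('R')(y) = Add(-6, y) (Function('R')(y) = Add(y, -6) = Add(-6, y))
Pow(Add(Function('R')(I), l), -1) = Pow(Add(Add(-6, Rational(-1, 35)), 875), -1) = Pow(Add(Rational(-211, 35), 875), -1) = Pow(Rational(30414, 35), -1) = Rational(35, 30414)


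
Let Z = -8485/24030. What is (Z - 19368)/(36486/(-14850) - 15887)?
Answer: 25598183875/21000300804 ≈ 1.2189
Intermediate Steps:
Z = -1697/4806 (Z = -8485*1/24030 = -1697/4806 ≈ -0.35310)
(Z - 19368)/(36486/(-14850) - 15887) = (-1697/4806 - 19368)/(36486/(-14850) - 15887) = -93084305/(4806*(36486*(-1/14850) - 15887)) = -93084305/(4806*(-2027/825 - 15887)) = -93084305/(4806*(-13108802/825)) = -93084305/4806*(-825/13108802) = 25598183875/21000300804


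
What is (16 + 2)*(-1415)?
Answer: -25470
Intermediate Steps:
(16 + 2)*(-1415) = 18*(-1415) = -25470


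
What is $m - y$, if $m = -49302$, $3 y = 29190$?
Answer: $-59032$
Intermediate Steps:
$y = 9730$ ($y = \frac{1}{3} \cdot 29190 = 9730$)
$m - y = -49302 - 9730 = -59032$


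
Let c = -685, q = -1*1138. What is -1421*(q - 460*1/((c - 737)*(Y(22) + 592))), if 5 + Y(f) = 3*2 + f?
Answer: 141420006028/87453 ≈ 1.6171e+6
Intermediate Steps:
Y(f) = 1 + f (Y(f) = -5 + (3*2 + f) = -5 + (6 + f) = 1 + f)
q = -1138
-1421*(q - 460*1/((c - 737)*(Y(22) + 592))) = -1421*(-1138 - 460*1/((-685 - 737)*((1 + 22) + 592))) = -1421*(-1138 - 460*(-1/(1422*(23 + 592)))) = -1421*(-1138 - 460/((-1422*615))) = -1421*(-1138 - 460/(-874530)) = -1421*(-1138 - 460*(-1/874530)) = -1421*(-1138 + 46/87453) = -1421*(-99521468/87453) = 141420006028/87453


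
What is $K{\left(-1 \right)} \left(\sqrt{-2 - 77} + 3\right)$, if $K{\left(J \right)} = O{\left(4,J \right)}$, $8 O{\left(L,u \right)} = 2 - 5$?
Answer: $- \frac{9}{8} - \frac{3 i \sqrt{79}}{8} \approx -1.125 - 3.3331 i$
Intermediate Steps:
$O{\left(L,u \right)} = - \frac{3}{8}$ ($O{\left(L,u \right)} = \frac{2 - 5}{8} = \frac{1}{8} \left(-3\right) = - \frac{3}{8}$)
$K{\left(J \right)} = - \frac{3}{8}$
$K{\left(-1 \right)} \left(\sqrt{-2 - 77} + 3\right) = - \frac{3 \left(\sqrt{-2 - 77} + 3\right)}{8} = - \frac{3 \left(\sqrt{-79} + 3\right)}{8} = - \frac{3 \left(i \sqrt{79} + 3\right)}{8} = - \frac{3 \left(3 + i \sqrt{79}\right)}{8} = - \frac{9}{8} - \frac{3 i \sqrt{79}}{8}$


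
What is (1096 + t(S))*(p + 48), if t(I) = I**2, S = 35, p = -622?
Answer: -1332254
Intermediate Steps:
(1096 + t(S))*(p + 48) = (1096 + 35**2)*(-622 + 48) = (1096 + 1225)*(-574) = 2321*(-574) = -1332254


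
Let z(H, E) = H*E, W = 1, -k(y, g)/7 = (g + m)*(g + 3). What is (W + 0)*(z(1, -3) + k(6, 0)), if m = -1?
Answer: 18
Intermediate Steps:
k(y, g) = -7*(-1 + g)*(3 + g) (k(y, g) = -7*(g - 1)*(g + 3) = -7*(-1 + g)*(3 + g))
z(H, E) = E*H
(W + 0)*(z(1, -3) + k(6, 0)) = (1 + 0)*(-3*1 + (21 - 14*0 - 7*0²)) = 1*(-3 + (21 + 0 - 7*0)) = 1*(-3 + (21 + 0 + 0)) = 1*(-3 + 21) = 1*18 = 18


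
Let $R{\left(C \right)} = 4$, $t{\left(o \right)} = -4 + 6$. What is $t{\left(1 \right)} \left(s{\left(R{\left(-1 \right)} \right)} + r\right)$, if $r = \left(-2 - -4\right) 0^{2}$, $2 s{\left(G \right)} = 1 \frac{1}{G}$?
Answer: $\frac{1}{4} \approx 0.25$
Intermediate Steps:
$t{\left(o \right)} = 2$
$s{\left(G \right)} = \frac{1}{2 G}$ ($s{\left(G \right)} = \frac{1 \frac{1}{G}}{2} = \frac{1}{2 G}$)
$r = 0$ ($r = \left(-2 + 4\right) 0 = 2 \cdot 0 = 0$)
$t{\left(1 \right)} \left(s{\left(R{\left(-1 \right)} \right)} + r\right) = 2 \left(\frac{1}{2 \cdot 4} + 0\right) = 2 \left(\frac{1}{2} \cdot \frac{1}{4} + 0\right) = 2 \left(\frac{1}{8} + 0\right) = 2 \cdot \frac{1}{8} = \frac{1}{4}$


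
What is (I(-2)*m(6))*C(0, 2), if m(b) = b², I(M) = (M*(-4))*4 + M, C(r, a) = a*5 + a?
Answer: 12960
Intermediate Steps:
C(r, a) = 6*a (C(r, a) = 5*a + a = 6*a)
I(M) = -15*M (I(M) = -4*M*4 + M = -16*M + M = -15*M)
(I(-2)*m(6))*C(0, 2) = (-15*(-2)*6²)*(6*2) = (30*36)*12 = 1080*12 = 12960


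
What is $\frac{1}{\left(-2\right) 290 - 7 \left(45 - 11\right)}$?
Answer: $- \frac{1}{818} \approx -0.0012225$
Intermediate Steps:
$\frac{1}{\left(-2\right) 290 - 7 \left(45 - 11\right)} = \frac{1}{-580 - 238} = \frac{1}{-818} = - \frac{1}{818}$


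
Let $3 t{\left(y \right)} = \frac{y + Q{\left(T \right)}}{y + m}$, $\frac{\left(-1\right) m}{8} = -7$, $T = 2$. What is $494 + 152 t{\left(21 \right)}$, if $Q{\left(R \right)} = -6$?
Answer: $\frac{38798}{77} \approx 503.87$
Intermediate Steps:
$m = 56$ ($m = \left(-8\right) \left(-7\right) = 56$)
$t{\left(y \right)} = \frac{-6 + y}{3 \left(56 + y\right)}$ ($t{\left(y \right)} = \frac{\left(y - 6\right) \frac{1}{y + 56}}{3} = \frac{\left(-6 + y\right) \frac{1}{56 + y}}{3} = \frac{\frac{1}{56 + y} \left(-6 + y\right)}{3} = \frac{-6 + y}{3 \left(56 + y\right)}$)
$494 + 152 t{\left(21 \right)} = 494 + 152 \frac{-6 + 21}{3 \left(56 + 21\right)} = 494 + 152 \cdot \frac{1}{3} \cdot \frac{1}{77} \cdot 15 = 494 + 152 \cdot \frac{5}{77} = 494 + \frac{760}{77} = \frac{38798}{77}$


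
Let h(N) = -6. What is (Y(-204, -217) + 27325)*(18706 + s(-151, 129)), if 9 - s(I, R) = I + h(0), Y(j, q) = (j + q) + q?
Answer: 503637064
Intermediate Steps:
Y(j, q) = j + 2*q
s(I, R) = 15 - I (s(I, R) = 9 - (I - 6) = 9 - (-6 + I) = 9 + (6 - I) = 15 - I)
(Y(-204, -217) + 27325)*(18706 + s(-151, 129)) = ((-204 + 2*(-217)) + 27325)*(18706 + (15 - 1*(-151))) = ((-204 - 434) + 27325)*(18706 + (15 + 151)) = (-638 + 27325)*(18706 + 166) = 26687*18872 = 503637064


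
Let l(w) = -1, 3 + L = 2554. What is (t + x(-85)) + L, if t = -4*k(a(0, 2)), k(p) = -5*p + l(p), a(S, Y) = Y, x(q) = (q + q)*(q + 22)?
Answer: 13305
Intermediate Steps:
L = 2551 (L = -3 + 2554 = 2551)
x(q) = 2*q*(22 + q) (x(q) = (2*q)*(22 + q) = 2*q*(22 + q))
k(p) = -1 - 5*p (k(p) = -5*p - 1 = -1 - 5*p)
t = 44 (t = -4*(-1 - 5*2) = -4*(-1 - 10) = -4*(-11) = 44)
(t + x(-85)) + L = (44 + 2*(-85)*(22 - 85)) + 2551 = (44 + 2*(-85)*(-63)) + 2551 = (44 + 10710) + 2551 = 10754 + 2551 = 13305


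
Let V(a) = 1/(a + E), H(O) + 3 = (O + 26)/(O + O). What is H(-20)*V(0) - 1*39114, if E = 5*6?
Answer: -7822821/200 ≈ -39114.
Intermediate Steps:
E = 30
H(O) = -3 + (26 + O)/(2*O) (H(O) = -3 + (O + 26)/(O + O) = -3 + (26 + O)/((2*O)) = -3 + (26 + O)*(1/(2*O)) = -3 + (26 + O)/(2*O))
V(a) = 1/(30 + a) (V(a) = 1/(a + 30) = 1/(30 + a))
H(-20)*V(0) - 1*39114 = (-5/2 + 13/(-20))/(30 + 0) - 1*39114 = (-5/2 + 13*(-1/20))/30 - 39114 = (-5/2 - 13/20)*(1/30) - 39114 = -63/20*1/30 - 39114 = -21/200 - 39114 = -7822821/200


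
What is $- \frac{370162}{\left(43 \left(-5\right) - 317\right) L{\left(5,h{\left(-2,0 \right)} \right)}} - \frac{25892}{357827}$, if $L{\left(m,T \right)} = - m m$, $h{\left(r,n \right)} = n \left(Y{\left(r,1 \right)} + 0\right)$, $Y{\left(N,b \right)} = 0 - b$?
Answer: $- \frac{3494692673}{125239450} \approx -27.904$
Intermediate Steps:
$Y{\left(N,b \right)} = - b$
$h{\left(r,n \right)} = - n$ ($h{\left(r,n \right)} = n \left(\left(-1\right) 1 + 0\right) = n \left(-1 + 0\right) = n \left(-1\right) = - n$)
$L{\left(m,T \right)} = - m^{2}$
$- \frac{370162}{\left(43 \left(-5\right) - 317\right) L{\left(5,h{\left(-2,0 \right)} \right)}} - \frac{25892}{357827} = - \frac{370162}{\left(43 \left(-5\right) - 317\right) \left(- 5^{2}\right)} - \frac{25892}{357827} = - \frac{370162}{\left(-215 - 317\right) \left(\left(-1\right) 25\right)} - \frac{25892}{357827} = - \frac{370162}{\left(-532\right) \left(-25\right)} - \frac{25892}{357827} = - \frac{370162}{13300} - \frac{25892}{357827} = \left(-370162\right) \frac{1}{13300} - \frac{25892}{357827} = - \frac{185081}{6650} - \frac{25892}{357827} = - \frac{3494692673}{125239450}$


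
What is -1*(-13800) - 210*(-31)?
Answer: 20310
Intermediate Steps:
-1*(-13800) - 210*(-31) = 13800 - 1*(-6510) = 13800 + 6510 = 20310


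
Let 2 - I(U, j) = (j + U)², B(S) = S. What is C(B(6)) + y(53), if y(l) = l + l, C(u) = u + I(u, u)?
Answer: -30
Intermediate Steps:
I(U, j) = 2 - (U + j)² (I(U, j) = 2 - (j + U)² = 2 - (U + j)²)
C(u) = 2 + u - 4*u² (C(u) = u + (2 - (u + u)²) = u + (2 - (2*u)²) = u + (2 - 4*u²) = 2 + u - 4*u²)
y(l) = 2*l
C(B(6)) + y(53) = (2 + 6 - 4*6²) + 2*53 = (2 + 6 - 4*36) + 106 = (2 + 6 - 144) + 106 = -136 + 106 = -30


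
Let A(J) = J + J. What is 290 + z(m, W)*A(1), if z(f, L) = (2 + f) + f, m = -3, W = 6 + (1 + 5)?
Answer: 282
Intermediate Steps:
W = 12 (W = 6 + 6 = 12)
z(f, L) = 2 + 2*f
A(J) = 2*J
290 + z(m, W)*A(1) = 290 + (2 + 2*(-3))*(2*1) = 290 + (2 - 6)*2 = 290 - 4*2 = 290 - 8 = 282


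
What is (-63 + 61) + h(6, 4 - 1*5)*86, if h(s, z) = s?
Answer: 514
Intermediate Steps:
(-63 + 61) + h(6, 4 - 1*5)*86 = (-63 + 61) + 6*86 = -2 + 516 = 514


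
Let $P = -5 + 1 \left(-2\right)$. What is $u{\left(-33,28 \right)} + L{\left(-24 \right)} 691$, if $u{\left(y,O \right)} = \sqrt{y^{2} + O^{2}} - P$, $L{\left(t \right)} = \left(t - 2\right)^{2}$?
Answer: $467123 + \sqrt{1873} \approx 4.6717 \cdot 10^{5}$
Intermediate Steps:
$L{\left(t \right)} = \left(-2 + t\right)^{2}$
$P = -7$ ($P = -5 - 2 = -7$)
$u{\left(y,O \right)} = 7 + \sqrt{O^{2} + y^{2}}$ ($u{\left(y,O \right)} = \sqrt{y^{2} + O^{2}} - -7 = \sqrt{O^{2} + y^{2}} + 7 = 7 + \sqrt{O^{2} + y^{2}}$)
$u{\left(-33,28 \right)} + L{\left(-24 \right)} 691 = \left(7 + \sqrt{28^{2} + \left(-33\right)^{2}}\right) + \left(-2 - 24\right)^{2} \cdot 691 = \left(7 + \sqrt{784 + 1089}\right) + \left(-26\right)^{2} \cdot 691 = \left(7 + \sqrt{1873}\right) + 676 \cdot 691 = \left(7 + \sqrt{1873}\right) + 467116 = 467123 + \sqrt{1873}$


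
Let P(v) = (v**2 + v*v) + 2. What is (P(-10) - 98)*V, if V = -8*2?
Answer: -1664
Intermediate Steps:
V = -16
P(v) = 2 + 2*v**2 (P(v) = (v**2 + v**2) + 2 = 2*v**2 + 2 = 2 + 2*v**2)
(P(-10) - 98)*V = ((2 + 2*(-10)**2) - 98)*(-16) = ((2 + 2*100) - 98)*(-16) = ((2 + 200) - 98)*(-16) = (202 - 98)*(-16) = 104*(-16) = -1664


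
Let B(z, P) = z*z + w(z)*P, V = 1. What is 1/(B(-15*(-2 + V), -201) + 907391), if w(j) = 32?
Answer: 1/901184 ≈ 1.1097e-6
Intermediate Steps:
B(z, P) = z**2 + 32*P (B(z, P) = z*z + 32*P = z**2 + 32*P)
1/(B(-15*(-2 + V), -201) + 907391) = 1/(((-15*(-2 + 1))**2 + 32*(-201)) + 907391) = 1/(((-15*(-1))**2 - 6432) + 907391) = 1/((15**2 - 6432) + 907391) = 1/((225 - 6432) + 907391) = 1/(-6207 + 907391) = 1/901184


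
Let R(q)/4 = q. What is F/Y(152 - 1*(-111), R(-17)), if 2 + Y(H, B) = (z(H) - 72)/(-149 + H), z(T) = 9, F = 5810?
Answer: -220780/97 ≈ -2276.1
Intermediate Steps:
R(q) = 4*q
Y(H, B) = -2 - 63/(-149 + H) (Y(H, B) = -2 + (9 - 72)/(-149 + H) = -2 - 63/(-149 + H))
F/Y(152 - 1*(-111), R(-17)) = 5810/(((235 - 2*(152 - 1*(-111)))/(-149 + (152 - 1*(-111))))) = 5810/(((235 - 2*(152 + 111))/(-149 + (152 + 111)))) = 5810/(((235 - 2*263)/(-149 + 263))) = 5810/(((235 - 526)/114)) = 5810/(((1/114)*(-291))) = 5810/(-97/38) = 5810*(-38/97) = -220780/97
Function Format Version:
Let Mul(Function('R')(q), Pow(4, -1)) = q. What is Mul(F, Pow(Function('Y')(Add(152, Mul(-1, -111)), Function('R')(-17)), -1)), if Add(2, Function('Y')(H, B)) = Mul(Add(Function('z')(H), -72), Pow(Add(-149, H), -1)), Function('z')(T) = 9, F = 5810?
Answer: Rational(-220780, 97) ≈ -2276.1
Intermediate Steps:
Function('R')(q) = Mul(4, q)
Function('Y')(H, B) = Add(-2, Mul(-63, Pow(Add(-149, H), -1))) (Function('Y')(H, B) = Add(-2, Mul(Add(9, -72), Pow(Add(-149, H), -1))) = Add(-2, Mul(-63, Pow(Add(-149, H), -1))))
Mul(F, Pow(Function('Y')(Add(152, Mul(-1, -111)), Function('R')(-17)), -1)) = Mul(5810, Pow(Mul(Pow(Add(-149, Add(152, Mul(-1, -111))), -1), Add(235, Mul(-2, Add(152, Mul(-1, -111))))), -1)) = Mul(5810, Pow(Mul(Pow(Add(-149, Add(152, 111)), -1), Add(235, Mul(-2, Add(152, 111)))), -1)) = Mul(5810, Pow(Mul(Pow(Add(-149, 263), -1), Add(235, Mul(-2, 263))), -1)) = Mul(5810, Pow(Mul(Pow(114, -1), Add(235, -526)), -1)) = Mul(5810, Pow(Mul(Rational(1, 114), -291), -1)) = Mul(5810, Pow(Rational(-97, 38), -1)) = Mul(5810, Rational(-38, 97)) = Rational(-220780, 97)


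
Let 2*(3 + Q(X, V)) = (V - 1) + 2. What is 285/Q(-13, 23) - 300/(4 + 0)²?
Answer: 155/12 ≈ 12.917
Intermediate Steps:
Q(X, V) = -5/2 + V/2 (Q(X, V) = -3 + ((V - 1) + 2)/2 = -3 + ((-1 + V) + 2)/2 = -3 + (1 + V)/2 = -3 + (½ + V/2) = -5/2 + V/2)
285/Q(-13, 23) - 300/(4 + 0)² = 285/(-5/2 + (½)*23) - 300/(4 + 0)² = 285/(-5/2 + 23/2) - 300/(4²) = 285/9 - 300/16 = 285*(⅑) - 300*1/16 = 95/3 - 75/4 = 155/12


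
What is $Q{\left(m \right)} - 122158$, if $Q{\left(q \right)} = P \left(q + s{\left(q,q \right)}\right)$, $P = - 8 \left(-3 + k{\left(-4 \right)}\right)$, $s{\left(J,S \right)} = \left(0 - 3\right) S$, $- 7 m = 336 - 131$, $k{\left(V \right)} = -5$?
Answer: $- \frac{828866}{7} \approx -1.1841 \cdot 10^{5}$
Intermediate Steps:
$m = - \frac{205}{7}$ ($m = - \frac{336 - 131}{7} = \left(- \frac{1}{7}\right) 205 = - \frac{205}{7} \approx -29.286$)
$s{\left(J,S \right)} = - 3 S$
$P = 64$ ($P = - 8 \left(-3 - 5\right) = \left(-8\right) \left(-8\right) = 64$)
$Q{\left(q \right)} = - 128 q$ ($Q{\left(q \right)} = 64 \left(q - 3 q\right) = 64 \left(- 2 q\right) = - 128 q$)
$Q{\left(m \right)} - 122158 = \left(-128\right) \left(- \frac{205}{7}\right) - 122158 = \frac{26240}{7} - 122158 = - \frac{828866}{7}$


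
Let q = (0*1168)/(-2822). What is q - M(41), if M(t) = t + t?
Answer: -82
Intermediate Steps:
M(t) = 2*t
q = 0 (q = 0*(-1/2822) = 0)
q - M(41) = 0 - 2*41 = 0 - 1*82 = 0 - 82 = -82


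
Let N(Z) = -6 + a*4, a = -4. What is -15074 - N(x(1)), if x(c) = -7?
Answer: -15052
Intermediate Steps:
N(Z) = -22 (N(Z) = -6 - 4*4 = -6 - 16 = -22)
-15074 - N(x(1)) = -15074 - 1*(-22) = -15074 + 22 = -15052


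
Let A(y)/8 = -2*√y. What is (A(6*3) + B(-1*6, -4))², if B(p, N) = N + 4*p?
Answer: 5392 + 2688*√2 ≈ 9193.4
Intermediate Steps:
A(y) = -16*√y (A(y) = 8*(-2*√y) = -16*√y)
(A(6*3) + B(-1*6, -4))² = (-16*3*√2 + (-4 + 4*(-1*6)))² = (-48*√2 + (-4 + 4*(-6)))² = (-48*√2 + (-4 - 24))² = (-48*√2 - 28)² = (-28 - 48*√2)²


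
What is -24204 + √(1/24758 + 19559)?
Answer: -24204 + √11988856578034/24758 ≈ -24064.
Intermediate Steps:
-24204 + √(1/24758 + 19559) = -24204 + √(484241723/24758) = -24204 + √11988856578034/24758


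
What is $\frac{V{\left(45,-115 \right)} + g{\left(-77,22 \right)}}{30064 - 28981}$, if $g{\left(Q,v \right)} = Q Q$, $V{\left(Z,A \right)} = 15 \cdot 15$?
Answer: $\frac{6154}{1083} \approx 5.6824$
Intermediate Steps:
$V{\left(Z,A \right)} = 225$
$g{\left(Q,v \right)} = Q^{2}$
$\frac{V{\left(45,-115 \right)} + g{\left(-77,22 \right)}}{30064 - 28981} = \frac{225 + \left(-77\right)^{2}}{30064 - 28981} = \frac{225 + 5929}{1083} = 6154 \cdot \frac{1}{1083} = \frac{6154}{1083}$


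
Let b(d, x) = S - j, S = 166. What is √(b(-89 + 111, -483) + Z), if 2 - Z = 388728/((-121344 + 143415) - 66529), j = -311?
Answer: √241008040595/22229 ≈ 22.085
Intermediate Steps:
b(d, x) = 477 (b(d, x) = 166 - 1*(-311) = 166 + 311 = 477)
Z = 238822/22229 (Z = 2 - 388728/((-121344 + 143415) - 66529) = 2 - 388728/(22071 - 66529) = 2 - 388728/(-44458) = 2 - 388728*(-1)/44458 = 2 - 1*(-194364/22229) = 2 + 194364/22229 = 238822/22229 ≈ 10.744)
√(b(-89 + 111, -483) + Z) = √(477 + 238822/22229) = √(10842055/22229) = √241008040595/22229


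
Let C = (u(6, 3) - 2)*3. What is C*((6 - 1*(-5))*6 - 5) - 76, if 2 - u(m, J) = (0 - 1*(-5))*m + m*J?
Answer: -8860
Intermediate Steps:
u(m, J) = 2 - 5*m - J*m (u(m, J) = 2 - ((0 - 1*(-5))*m + m*J) = 2 - ((0 + 5)*m + J*m) = 2 - (5*m + J*m) = 2 + (-5*m - J*m) = 2 - 5*m - J*m)
C = -144 (C = ((2 - 5*6 - 1*3*6) - 2)*3 = ((2 - 30 - 18) - 1*2)*3 = (-46 - 2)*3 = -48*3 = -144)
C*((6 - 1*(-5))*6 - 5) - 76 = -144*((6 - 1*(-5))*6 - 5) - 76 = -144*((6 + 5)*6 - 5) - 76 = -144*(11*6 - 5) - 76 = -144*(66 - 5) - 76 = -144*61 - 76 = -8784 - 76 = -8860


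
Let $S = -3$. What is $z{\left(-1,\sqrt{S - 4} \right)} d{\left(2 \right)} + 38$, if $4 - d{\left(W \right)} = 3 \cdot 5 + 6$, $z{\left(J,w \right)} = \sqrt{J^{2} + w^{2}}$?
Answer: $38 - 17 i \sqrt{6} \approx 38.0 - 41.641 i$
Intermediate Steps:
$d{\left(W \right)} = -17$ ($d{\left(W \right)} = 4 - \left(3 \cdot 5 + 6\right) = 4 - \left(15 + 6\right) = 4 - 21 = -17$)
$z{\left(-1,\sqrt{S - 4} \right)} d{\left(2 \right)} + 38 = \sqrt{\left(-1\right)^{2} + \left(\sqrt{-3 - 4}\right)^{2}} \left(-17\right) + 38 = \sqrt{1 + \left(\sqrt{-7}\right)^{2}} \left(-17\right) + 38 = \sqrt{1 + \left(i \sqrt{7}\right)^{2}} \left(-17\right) + 38 = \sqrt{1 - 7} \left(-17\right) + 38 = \sqrt{-6} \left(-17\right) + 38 = i \sqrt{6} \left(-17\right) + 38 = - 17 i \sqrt{6} + 38 = 38 - 17 i \sqrt{6}$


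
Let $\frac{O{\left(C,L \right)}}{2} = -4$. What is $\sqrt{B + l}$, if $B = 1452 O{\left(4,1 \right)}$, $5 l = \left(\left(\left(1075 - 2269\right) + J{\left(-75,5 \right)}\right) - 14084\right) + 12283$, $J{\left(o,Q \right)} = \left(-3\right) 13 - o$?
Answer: $\frac{i \sqrt{305195}}{5} \approx 110.49 i$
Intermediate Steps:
$O{\left(C,L \right)} = -8$ ($O{\left(C,L \right)} = 2 \left(-4\right) = -8$)
$J{\left(o,Q \right)} = -39 - o$
$l = - \frac{2959}{5}$ ($l = \frac{\left(\left(\left(1075 - 2269\right) - -36\right) - 14084\right) + 12283}{5} = \frac{\left(\left(-1194 + \left(-39 + 75\right)\right) - 14084\right) + 12283}{5} = \frac{\left(\left(-1194 + 36\right) - 14084\right) + 12283}{5} = \frac{\left(-1158 - 14084\right) + 12283}{5} = \frac{-15242 + 12283}{5} = \frac{1}{5} \left(-2959\right) = - \frac{2959}{5} \approx -591.8$)
$B = -11616$ ($B = 1452 \left(-8\right) = -11616$)
$\sqrt{B + l} = \sqrt{-11616 - \frac{2959}{5}} = \sqrt{- \frac{61039}{5}} = \frac{i \sqrt{305195}}{5}$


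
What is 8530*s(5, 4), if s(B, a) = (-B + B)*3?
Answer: 0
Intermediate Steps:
s(B, a) = 0 (s(B, a) = 0*3 = 0)
8530*s(5, 4) = 8530*0 = 0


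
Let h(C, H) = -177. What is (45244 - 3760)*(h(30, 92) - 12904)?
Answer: -542652204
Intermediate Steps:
(45244 - 3760)*(h(30, 92) - 12904) = (45244 - 3760)*(-177 - 12904) = 41484*(-13081) = -542652204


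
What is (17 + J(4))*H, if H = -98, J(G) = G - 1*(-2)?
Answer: -2254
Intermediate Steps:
J(G) = 2 + G (J(G) = G + 2 = 2 + G)
(17 + J(4))*H = (17 + (2 + 4))*(-98) = (17 + 6)*(-98) = 23*(-98) = -2254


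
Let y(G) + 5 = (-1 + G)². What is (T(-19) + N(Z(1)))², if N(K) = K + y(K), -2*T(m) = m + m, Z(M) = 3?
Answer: 441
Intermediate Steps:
T(m) = -m (T(m) = -(m + m)/2 = -m)
y(G) = -5 + (-1 + G)²
N(K) = -5 + K + (-1 + K)² (N(K) = K + (-5 + (-1 + K)²) = -5 + K + (-1 + K)²)
(T(-19) + N(Z(1)))² = (-1*(-19) + (-4 + 3² - 1*3))² = (19 + (-4 + 9 - 3))² = (19 + 2)² = 21² = 441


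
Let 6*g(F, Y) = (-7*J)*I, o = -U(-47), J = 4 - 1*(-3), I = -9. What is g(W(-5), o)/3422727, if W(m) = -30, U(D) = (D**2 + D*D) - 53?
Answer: 7/325974 ≈ 2.1474e-5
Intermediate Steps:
J = 7 (J = 4 + 3 = 7)
U(D) = -53 + 2*D**2 (U(D) = (D**2 + D**2) - 53 = 2*D**2 - 53 = -53 + 2*D**2)
o = -4365 (o = -(-53 + 2*(-47)**2) = -(-53 + 2*2209) = -(-53 + 4418) = -1*4365 = -4365)
g(F, Y) = 147/2 (g(F, Y) = (-7*7*(-9))/6 = (-49*(-9))/6 = (1/6)*441 = 147/2)
g(W(-5), o)/3422727 = (147/2)/3422727 = (147/2)*(1/3422727) = 7/325974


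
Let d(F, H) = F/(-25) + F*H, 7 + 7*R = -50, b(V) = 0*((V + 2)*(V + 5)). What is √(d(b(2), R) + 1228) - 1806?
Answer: -1806 + 2*√307 ≈ -1771.0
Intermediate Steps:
b(V) = 0 (b(V) = 0*((2 + V)*(5 + V)) = 0)
R = -57/7 (R = -1 + (⅐)*(-50) = -1 - 50/7 = -57/7 ≈ -8.1429)
d(F, H) = -F/25 + F*H
√(d(b(2), R) + 1228) - 1806 = √(0*(-1/25 - 57/7) + 1228) - 1806 = √(0*(-1432/175) + 1228) - 1806 = √(0 + 1228) - 1806 = √1228 - 1806 = 2*√307 - 1806 = -1806 + 2*√307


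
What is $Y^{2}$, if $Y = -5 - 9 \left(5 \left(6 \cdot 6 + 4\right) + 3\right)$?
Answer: $3356224$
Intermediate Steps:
$Y = -1832$ ($Y = -5 - 9 \left(5 \left(36 + 4\right) + 3\right) = -5 - 9 \left(5 \cdot 40 + 3\right) = -5 - 9 \left(200 + 3\right) = -5 - 1827 = -1832$)
$Y^{2} = \left(-1832\right)^{2} = 3356224$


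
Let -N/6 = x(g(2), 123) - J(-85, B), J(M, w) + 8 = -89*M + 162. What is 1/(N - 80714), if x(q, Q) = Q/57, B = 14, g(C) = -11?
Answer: -19/653846 ≈ -2.9059e-5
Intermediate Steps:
x(q, Q) = Q/57 (x(q, Q) = Q*(1/57) = Q/57)
J(M, w) = 154 - 89*M (J(M, w) = -8 + (-89*M + 162) = -8 + (162 - 89*M) = 154 - 89*M)
N = 879720/19 (N = -6*((1/57)*123 - (154 - 89*(-85))) = -6*(41/19 - (154 + 7565)) = -6*(41/19 - 1*7719) = -6*(41/19 - 7719) = -6*(-146620/19) = 879720/19 ≈ 46301.)
1/(N - 80714) = 1/(879720/19 - 80714) = 1/(-653846/19) = -19/653846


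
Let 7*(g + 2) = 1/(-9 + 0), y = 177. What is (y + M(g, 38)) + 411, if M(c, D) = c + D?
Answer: 39311/63 ≈ 623.98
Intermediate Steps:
g = -127/63 (g = -2 + 1/(7*(-9 + 0)) = -2 + (⅐)/(-9) = -2 + (⅐)*(-⅑) = -2 - 1/63 = -127/63 ≈ -2.0159)
M(c, D) = D + c
(y + M(g, 38)) + 411 = (177 + (38 - 127/63)) + 411 = (177 + 2267/63) + 411 = 13418/63 + 411 = 39311/63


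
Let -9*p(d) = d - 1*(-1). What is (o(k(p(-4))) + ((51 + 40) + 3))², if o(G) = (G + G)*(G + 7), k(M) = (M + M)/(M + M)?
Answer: 12100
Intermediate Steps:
p(d) = -⅑ - d/9 (p(d) = -(d - 1*(-1))/9 = -(d + 1)/9 = -(1 + d)/9 = -⅑ - d/9)
k(M) = 1 (k(M) = (2*M)/((2*M)) = (2*M)*(1/(2*M)) = 1)
o(G) = 2*G*(7 + G) (o(G) = (2*G)*(7 + G) = 2*G*(7 + G))
(o(k(p(-4))) + ((51 + 40) + 3))² = (2*1*(7 + 1) + ((51 + 40) + 3))² = (2*1*8 + (91 + 3))² = (16 + 94)² = 110² = 12100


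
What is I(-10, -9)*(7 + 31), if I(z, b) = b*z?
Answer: 3420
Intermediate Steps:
I(-10, -9)*(7 + 31) = (-9*(-10))*(7 + 31) = 90*38 = 3420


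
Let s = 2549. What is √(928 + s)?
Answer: √3477 ≈ 58.966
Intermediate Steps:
√(928 + s) = √(928 + 2549) = √3477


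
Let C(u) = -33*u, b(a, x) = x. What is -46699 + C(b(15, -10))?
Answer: -46369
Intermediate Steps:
-46699 + C(b(15, -10)) = -46699 - 33*(-10) = -46699 + 330 = -46369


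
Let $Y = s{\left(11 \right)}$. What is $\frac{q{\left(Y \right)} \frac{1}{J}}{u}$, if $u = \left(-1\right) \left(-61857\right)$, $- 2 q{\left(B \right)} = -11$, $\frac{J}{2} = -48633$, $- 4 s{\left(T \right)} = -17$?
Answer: $- \frac{11}{12033165924} \approx -9.1414 \cdot 10^{-10}$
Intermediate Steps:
$s{\left(T \right)} = \frac{17}{4}$ ($s{\left(T \right)} = \left(- \frac{1}{4}\right) \left(-17\right) = \frac{17}{4}$)
$Y = \frac{17}{4} \approx 4.25$
$J = -97266$ ($J = 2 \left(-48633\right) = -97266$)
$q{\left(B \right)} = \frac{11}{2}$ ($q{\left(B \right)} = \left(- \frac{1}{2}\right) \left(-11\right) = \frac{11}{2}$)
$u = 61857$
$\frac{q{\left(Y \right)} \frac{1}{J}}{u} = \frac{\frac{11}{2} \frac{1}{-97266}}{61857} = \frac{11}{2} \left(- \frac{1}{97266}\right) \frac{1}{61857} = \left(- \frac{11}{194532}\right) \frac{1}{61857} = - \frac{11}{12033165924}$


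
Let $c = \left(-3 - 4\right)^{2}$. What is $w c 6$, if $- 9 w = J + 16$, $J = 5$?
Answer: $-686$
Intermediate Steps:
$c = 49$ ($c = \left(-7\right)^{2} = 49$)
$w = - \frac{7}{3}$ ($w = - \frac{5 + 16}{9} = \left(- \frac{1}{9}\right) 21 = - \frac{7}{3} \approx -2.3333$)
$w c 6 = \left(- \frac{7}{3}\right) 49 \cdot 6 = \left(- \frac{343}{3}\right) 6 = -686$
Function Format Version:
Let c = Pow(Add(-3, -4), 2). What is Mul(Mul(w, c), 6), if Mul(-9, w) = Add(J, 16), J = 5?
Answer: -686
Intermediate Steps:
c = 49 (c = Pow(-7, 2) = 49)
w = Rational(-7, 3) (w = Mul(Rational(-1, 9), Add(5, 16)) = Mul(Rational(-1, 9), 21) = Rational(-7, 3) ≈ -2.3333)
Mul(Mul(w, c), 6) = Mul(Mul(Rational(-7, 3), 49), 6) = Mul(Rational(-343, 3), 6) = -686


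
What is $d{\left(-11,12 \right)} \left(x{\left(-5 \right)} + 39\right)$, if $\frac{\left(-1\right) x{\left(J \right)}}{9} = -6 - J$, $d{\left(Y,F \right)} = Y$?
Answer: $-528$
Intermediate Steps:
$x{\left(J \right)} = 54 + 9 J$ ($x{\left(J \right)} = - 9 \left(-6 - J\right) = 54 + 9 J$)
$d{\left(-11,12 \right)} \left(x{\left(-5 \right)} + 39\right) = - 11 \left(\left(54 + 9 \left(-5\right)\right) + 39\right) = - 11 \left(\left(54 - 45\right) + 39\right) = - 11 \left(9 + 39\right) = \left(-11\right) 48 = -528$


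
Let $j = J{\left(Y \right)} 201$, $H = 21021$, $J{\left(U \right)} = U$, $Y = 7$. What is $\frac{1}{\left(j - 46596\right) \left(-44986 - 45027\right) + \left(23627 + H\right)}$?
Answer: $\frac{1}{4067642105} \approx 2.4584 \cdot 10^{-10}$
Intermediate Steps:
$j = 1407$ ($j = 7 \cdot 201 = 1407$)
$\frac{1}{\left(j - 46596\right) \left(-44986 - 45027\right) + \left(23627 + H\right)} = \frac{1}{\left(1407 - 46596\right) \left(-44986 - 45027\right) + \left(23627 + 21021\right)} = \frac{1}{\left(-45189\right) \left(-90013\right) + 44648} = \frac{1}{4067597457 + 44648} = \frac{1}{4067642105}$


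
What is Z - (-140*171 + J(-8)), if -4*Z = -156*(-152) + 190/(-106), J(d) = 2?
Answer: 3818215/212 ≈ 18010.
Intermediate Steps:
Z = -1256641/212 (Z = -(-156*(-152) + 190/(-106))/4 = -(23712 + 190*(-1/106))/4 = -(23712 - 95/53)/4 = -¼*1256641/53 = -1256641/212 ≈ -5927.6)
Z - (-140*171 + J(-8)) = -1256641/212 - (-140*171 + 2) = -1256641/212 - (-23940 + 2) = -1256641/212 - 1*(-23938) = -1256641/212 + 23938 = 3818215/212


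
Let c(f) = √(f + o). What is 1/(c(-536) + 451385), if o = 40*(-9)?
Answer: 451385/203748419121 - 8*I*√14/203748419121 ≈ 2.2154e-6 - 1.4691e-10*I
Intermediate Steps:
o = -360
c(f) = √(-360 + f) (c(f) = √(f - 360) = √(-360 + f))
1/(c(-536) + 451385) = 1/(√(-360 - 536) + 451385) = 1/(√(-896) + 451385) = 1/(8*I*√14 + 451385) = 1/(451385 + 8*I*√14)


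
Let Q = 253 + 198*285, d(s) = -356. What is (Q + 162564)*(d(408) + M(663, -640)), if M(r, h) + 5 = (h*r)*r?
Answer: -61679557255687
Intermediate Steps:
M(r, h) = -5 + h*r**2 (M(r, h) = -5 + (h*r)*r = -5 + h*r**2)
Q = 56683 (Q = 253 + 56430 = 56683)
(Q + 162564)*(d(408) + M(663, -640)) = (56683 + 162564)*(-356 + (-5 - 640*663**2)) = 219247*(-356 + (-5 - 640*439569)) = 219247*(-356 + (-5 - 281324160)) = 219247*(-356 - 281324165) = 219247*(-281324521) = -61679557255687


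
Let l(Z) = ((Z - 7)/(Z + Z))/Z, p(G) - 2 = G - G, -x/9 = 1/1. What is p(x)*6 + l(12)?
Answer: 3461/288 ≈ 12.017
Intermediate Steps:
x = -9 (x = -9/1 = -9*1 = -9)
p(G) = 2 (p(G) = 2 + (G - G) = 2 + 0 = 2)
l(Z) = (-7 + Z)/(2*Z²) (l(Z) = ((-7 + Z)/((2*Z)))/Z = ((-7 + Z)*(1/(2*Z)))/Z = ((-7 + Z)/(2*Z))/Z = (-7 + Z)/(2*Z²))
p(x)*6 + l(12) = 2*6 + (½)*(-7 + 12)/12² = 12 + (½)*(1/144)*5 = 12 + 5/288 = 3461/288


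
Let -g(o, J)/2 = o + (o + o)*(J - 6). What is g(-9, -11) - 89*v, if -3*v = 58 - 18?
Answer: 1778/3 ≈ 592.67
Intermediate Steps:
v = -40/3 (v = -(58 - 18)/3 = -1/3*40 = -40/3 ≈ -13.333)
g(o, J) = -2*o - 4*o*(-6 + J) (g(o, J) = -2*(o + (o + o)*(J - 6)) = -2*(o + (2*o)*(-6 + J)) = -2*(o + 2*o*(-6 + J)) = -2*o - 4*o*(-6 + J))
g(-9, -11) - 89*v = 2*(-9)*(11 - 2*(-11)) - 89*(-40/3) = 2*(-9)*(11 + 22) + 3560/3 = 2*(-9)*33 + 3560/3 = -594 + 3560/3 = 1778/3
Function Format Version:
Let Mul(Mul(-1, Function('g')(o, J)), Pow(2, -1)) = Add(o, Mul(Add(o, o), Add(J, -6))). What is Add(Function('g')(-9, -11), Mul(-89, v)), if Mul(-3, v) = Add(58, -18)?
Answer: Rational(1778, 3) ≈ 592.67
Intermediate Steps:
v = Rational(-40, 3) (v = Mul(Rational(-1, 3), Add(58, -18)) = Mul(Rational(-1, 3), 40) = Rational(-40, 3) ≈ -13.333)
Function('g')(o, J) = Add(Mul(-2, o), Mul(-4, o, Add(-6, J))) (Function('g')(o, J) = Mul(-2, Add(o, Mul(Add(o, o), Add(J, -6)))) = Mul(-2, Add(o, Mul(Mul(2, o), Add(-6, J)))) = Mul(-2, Add(o, Mul(2, o, Add(-6, J)))) = Add(Mul(-2, o), Mul(-4, o, Add(-6, J))))
Add(Function('g')(-9, -11), Mul(-89, v)) = Add(Mul(2, -9, Add(11, Mul(-2, -11))), Mul(-89, Rational(-40, 3))) = Add(Mul(2, -9, Add(11, 22)), Rational(3560, 3)) = Add(Mul(2, -9, 33), Rational(3560, 3)) = Add(-594, Rational(3560, 3)) = Rational(1778, 3)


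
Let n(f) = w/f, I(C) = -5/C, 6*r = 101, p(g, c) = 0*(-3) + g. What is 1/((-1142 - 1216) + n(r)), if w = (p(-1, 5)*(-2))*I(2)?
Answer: -101/238188 ≈ -0.00042403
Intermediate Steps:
p(g, c) = g (p(g, c) = 0 + g = g)
r = 101/6 (r = (⅙)*101 = 101/6 ≈ 16.833)
w = -5 (w = (-1*(-2))*(-5/2) = 2*(-5*½) = 2*(-5/2) = -5)
n(f) = -5/f
1/((-1142 - 1216) + n(r)) = 1/((-1142 - 1216) - 5/101/6) = 1/(-2358 - 5*6/101) = 1/(-2358 - 30/101) = 1/(-238188/101) = -101/238188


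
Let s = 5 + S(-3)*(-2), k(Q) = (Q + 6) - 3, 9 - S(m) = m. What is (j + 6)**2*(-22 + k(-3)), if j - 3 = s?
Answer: -2200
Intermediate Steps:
S(m) = 9 - m
k(Q) = 3 + Q (k(Q) = (6 + Q) - 3 = 3 + Q)
s = -19 (s = 5 + (9 - 1*(-3))*(-2) = 5 + (9 + 3)*(-2) = 5 + 12*(-2) = 5 - 24 = -19)
j = -16 (j = 3 - 19 = -16)
(j + 6)**2*(-22 + k(-3)) = (-16 + 6)**2*(-22 + (3 - 3)) = (-10)**2*(-22 + 0) = 100*(-22) = -2200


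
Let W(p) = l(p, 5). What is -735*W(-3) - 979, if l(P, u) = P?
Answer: 1226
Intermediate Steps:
W(p) = p
-735*W(-3) - 979 = -735*(-3) - 979 = 2205 - 979 = 1226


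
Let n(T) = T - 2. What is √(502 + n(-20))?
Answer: 4*√30 ≈ 21.909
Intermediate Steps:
n(T) = -2 + T
√(502 + n(-20)) = √(502 + (-2 - 20)) = √(502 - 22) = √480 = 4*√30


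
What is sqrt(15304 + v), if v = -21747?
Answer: I*sqrt(6443) ≈ 80.268*I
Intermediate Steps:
sqrt(15304 + v) = sqrt(15304 - 21747) = sqrt(-6443) = I*sqrt(6443)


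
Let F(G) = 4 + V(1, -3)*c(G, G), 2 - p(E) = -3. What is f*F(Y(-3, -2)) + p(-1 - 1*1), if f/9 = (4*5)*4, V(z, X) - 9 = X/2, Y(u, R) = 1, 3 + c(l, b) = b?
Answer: -7915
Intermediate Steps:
c(l, b) = -3 + b
p(E) = 5 (p(E) = 2 - 1*(-3) = 2 + 3 = 5)
V(z, X) = 9 + X/2
F(G) = -37/2 + 15*G/2 (F(G) = 4 + (9 + (½)*(-3))*(-3 + G) = 4 + (9 - 3/2)*(-3 + G) = 4 + 15*(-3 + G)/2 = 4 + (-45/2 + 15*G/2) = -37/2 + 15*G/2)
f = 720 (f = 9*((4*5)*4) = 9*(20*4) = 9*80 = 720)
f*F(Y(-3, -2)) + p(-1 - 1*1) = 720*(-37/2 + (15/2)*1) + 5 = 720*(-37/2 + 15/2) + 5 = 720*(-11) + 5 = -7920 + 5 = -7915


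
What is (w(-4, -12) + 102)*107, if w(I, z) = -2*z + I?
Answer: 13054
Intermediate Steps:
w(I, z) = I - 2*z
(w(-4, -12) + 102)*107 = ((-4 - 2*(-12)) + 102)*107 = ((-4 + 24) + 102)*107 = (20 + 102)*107 = 122*107 = 13054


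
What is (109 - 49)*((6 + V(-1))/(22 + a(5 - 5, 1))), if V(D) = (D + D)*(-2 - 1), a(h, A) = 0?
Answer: 360/11 ≈ 32.727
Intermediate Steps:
V(D) = -6*D (V(D) = (2*D)*(-3) = -6*D)
(109 - 49)*((6 + V(-1))/(22 + a(5 - 5, 1))) = (109 - 49)*((6 - 6*(-1))/(22 + 0)) = 60*((6 + 6)/22) = 60*(12*(1/22)) = 60*(6/11) = 360/11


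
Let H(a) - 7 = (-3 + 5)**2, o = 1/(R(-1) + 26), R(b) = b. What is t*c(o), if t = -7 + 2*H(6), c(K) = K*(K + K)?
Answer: 6/125 ≈ 0.048000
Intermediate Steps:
o = 1/25 (o = 1/(-1 + 26) = 1/25 ≈ 0.040000)
H(a) = 11 (H(a) = 7 + (-3 + 5)**2 = 7 + 2**2 = 7 + 4 = 11)
c(K) = 2*K**2 (c(K) = K*(2*K) = 2*K**2)
t = 15 (t = -7 + 2*11 = -7 + 22 = 15)
t*c(o) = 15*(2*(1/25)**2) = 15*(2*(1/625)) = 15*(2/625) = 6/125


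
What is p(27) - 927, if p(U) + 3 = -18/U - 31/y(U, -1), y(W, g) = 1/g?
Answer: -2699/3 ≈ -899.67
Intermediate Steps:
p(U) = 28 - 18/U (p(U) = -3 + (-18/U - 31/(1/(-1))) = -3 + (-18/U - 31/(-1)) = -3 + (-18/U - 31*(-1)) = -3 + (-18/U + 31) = -3 + (31 - 18/U) = 28 - 18/U)
p(27) - 927 = (28 - 18/27) - 927 = (28 - 18*1/27) - 927 = (28 - 2/3) - 927 = 82/3 - 927 = -2699/3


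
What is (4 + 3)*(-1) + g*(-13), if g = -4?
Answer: 45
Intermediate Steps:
(4 + 3)*(-1) + g*(-13) = (4 + 3)*(-1) - 4*(-13) = 7*(-1) + 52 = -7 + 52 = 45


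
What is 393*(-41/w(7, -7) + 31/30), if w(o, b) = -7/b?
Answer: -157069/10 ≈ -15707.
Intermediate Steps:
393*(-41/w(7, -7) + 31/30) = 393*(-41/((-7/(-7))) + 31/30) = 393*(-41/((-7*(-⅐))) + 31*(1/30)) = 393*(-41/1 + 31/30) = 393*(-41*1 + 31/30) = 393*(-41 + 31/30) = 393*(-1199/30) = -157069/10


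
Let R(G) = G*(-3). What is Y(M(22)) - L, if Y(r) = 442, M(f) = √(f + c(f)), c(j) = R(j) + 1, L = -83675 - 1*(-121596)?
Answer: -37479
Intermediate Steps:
L = 37921 (L = -83675 + 121596 = 37921)
R(G) = -3*G
c(j) = 1 - 3*j (c(j) = -3*j + 1 = 1 - 3*j)
M(f) = √(1 - 2*f) (M(f) = √(f + (1 - 3*f)) = √(1 - 2*f))
Y(M(22)) - L = 442 - 1*37921 = 442 - 37921 = -37479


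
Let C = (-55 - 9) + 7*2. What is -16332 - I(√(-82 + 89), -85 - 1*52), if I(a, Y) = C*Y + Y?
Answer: -23045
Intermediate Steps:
C = -50 (C = -64 + 14 = -50)
I(a, Y) = -49*Y (I(a, Y) = -50*Y + Y = -49*Y)
-16332 - I(√(-82 + 89), -85 - 1*52) = -16332 - (-49)*(-85 - 1*52) = -16332 - (-49)*(-85 - 52) = -16332 - (-49)*(-137) = -16332 - 1*6713 = -16332 - 6713 = -23045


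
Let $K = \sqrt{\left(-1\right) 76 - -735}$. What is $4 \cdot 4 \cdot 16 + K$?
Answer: $256 + \sqrt{659} \approx 281.67$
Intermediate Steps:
$K = \sqrt{659}$ ($K = \sqrt{-76 + 735} = \sqrt{659} \approx 25.671$)
$4 \cdot 4 \cdot 16 + K = 4 \cdot 4 \cdot 16 + \sqrt{659} = 16 \cdot 16 + \sqrt{659} = 256 + \sqrt{659}$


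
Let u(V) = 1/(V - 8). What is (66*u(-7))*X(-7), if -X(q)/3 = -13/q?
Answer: 858/35 ≈ 24.514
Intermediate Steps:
u(V) = 1/(-8 + V)
X(q) = 39/q (X(q) = -(-39)/q = 39/q)
(66*u(-7))*X(-7) = (66/(-8 - 7))*(39/(-7)) = (66/(-15))*(39*(-⅐)) = (66*(-1/15))*(-39/7) = -22/5*(-39/7) = 858/35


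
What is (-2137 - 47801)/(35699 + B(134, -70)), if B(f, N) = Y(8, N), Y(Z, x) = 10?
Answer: -16646/11903 ≈ -1.3985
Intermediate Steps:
B(f, N) = 10
(-2137 - 47801)/(35699 + B(134, -70)) = (-2137 - 47801)/(35699 + 10) = -49938/35709 = -49938*1/35709 = -16646/11903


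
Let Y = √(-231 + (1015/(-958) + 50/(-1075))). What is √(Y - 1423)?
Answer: √(-2414753640028 + 617910*I*√1750539030)/41194 ≈ 0.20193 + 37.723*I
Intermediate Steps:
Y = 15*I*√1750539030/41194 (Y = √(-231 + (1015*(-1/958) + 50*(-1/1075))) = √(-231 + (-1015/958 - 2/43)) = √(-231 - 45561/41194) = √(-9561375/41194) = 15*I*√1750539030/41194 ≈ 15.235*I)
√(Y - 1423) = √(15*I*√1750539030/41194 - 1423) = √(-1423 + 15*I*√1750539030/41194)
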